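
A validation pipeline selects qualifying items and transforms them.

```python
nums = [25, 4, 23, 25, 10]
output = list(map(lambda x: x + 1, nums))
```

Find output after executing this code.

Step 1: Apply lambda x: x + 1 to each element:
  25 -> 26
  4 -> 5
  23 -> 24
  25 -> 26
  10 -> 11
Therefore output = [26, 5, 24, 26, 11].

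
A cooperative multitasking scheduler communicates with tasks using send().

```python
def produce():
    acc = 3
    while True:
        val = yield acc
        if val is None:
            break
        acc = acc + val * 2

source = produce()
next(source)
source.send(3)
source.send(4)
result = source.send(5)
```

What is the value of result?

Step 1: next() -> yield acc=3.
Step 2: send(3) -> val=3, acc = 3 + 3*2 = 9, yield 9.
Step 3: send(4) -> val=4, acc = 9 + 4*2 = 17, yield 17.
Step 4: send(5) -> val=5, acc = 17 + 5*2 = 27, yield 27.
Therefore result = 27.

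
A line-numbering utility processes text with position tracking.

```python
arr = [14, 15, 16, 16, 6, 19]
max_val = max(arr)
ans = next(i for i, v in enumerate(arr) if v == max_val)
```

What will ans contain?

Step 1: max([14, 15, 16, 16, 6, 19]) = 19.
Step 2: Find first index where value == 19:
  Index 0: 14 != 19
  Index 1: 15 != 19
  Index 2: 16 != 19
  Index 3: 16 != 19
  Index 4: 6 != 19
  Index 5: 19 == 19, found!
Therefore ans = 5.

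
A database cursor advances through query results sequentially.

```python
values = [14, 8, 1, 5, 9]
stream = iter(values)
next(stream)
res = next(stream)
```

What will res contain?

Step 1: Create iterator over [14, 8, 1, 5, 9].
Step 2: next() consumes 14.
Step 3: next() returns 8.
Therefore res = 8.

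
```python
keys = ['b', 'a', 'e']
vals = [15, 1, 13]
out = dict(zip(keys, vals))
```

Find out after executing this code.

Step 1: zip pairs keys with values:
  'b' -> 15
  'a' -> 1
  'e' -> 13
Therefore out = {'b': 15, 'a': 1, 'e': 13}.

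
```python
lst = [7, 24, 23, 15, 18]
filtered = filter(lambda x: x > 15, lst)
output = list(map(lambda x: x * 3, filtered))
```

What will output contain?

Step 1: Filter lst for elements > 15:
  7: removed
  24: kept
  23: kept
  15: removed
  18: kept
Step 2: Map x * 3 on filtered [24, 23, 18]:
  24 -> 72
  23 -> 69
  18 -> 54
Therefore output = [72, 69, 54].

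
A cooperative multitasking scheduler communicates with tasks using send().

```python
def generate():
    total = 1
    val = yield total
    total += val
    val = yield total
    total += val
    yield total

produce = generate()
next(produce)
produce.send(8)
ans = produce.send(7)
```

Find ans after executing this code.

Step 1: next() -> yield total=1.
Step 2: send(8) -> val=8, total = 1+8 = 9, yield 9.
Step 3: send(7) -> val=7, total = 9+7 = 16, yield 16.
Therefore ans = 16.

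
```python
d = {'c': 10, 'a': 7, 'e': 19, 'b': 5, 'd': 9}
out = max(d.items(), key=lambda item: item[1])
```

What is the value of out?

Step 1: Find item with maximum value:
  ('c', 10)
  ('a', 7)
  ('e', 19)
  ('b', 5)
  ('d', 9)
Step 2: Maximum value is 19 at key 'e'.
Therefore out = ('e', 19).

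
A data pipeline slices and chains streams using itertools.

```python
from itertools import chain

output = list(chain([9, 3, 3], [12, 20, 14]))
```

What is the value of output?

Step 1: chain() concatenates iterables: [9, 3, 3] + [12, 20, 14].
Therefore output = [9, 3, 3, 12, 20, 14].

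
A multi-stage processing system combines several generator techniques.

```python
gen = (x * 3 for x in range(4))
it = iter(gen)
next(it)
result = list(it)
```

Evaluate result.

Step 1: Generator produces [0, 3, 6, 9].
Step 2: next(it) consumes first element (0).
Step 3: list(it) collects remaining: [3, 6, 9].
Therefore result = [3, 6, 9].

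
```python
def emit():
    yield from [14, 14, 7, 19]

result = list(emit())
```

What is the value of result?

Step 1: yield from delegates to the iterable, yielding each element.
Step 2: Collected values: [14, 14, 7, 19].
Therefore result = [14, 14, 7, 19].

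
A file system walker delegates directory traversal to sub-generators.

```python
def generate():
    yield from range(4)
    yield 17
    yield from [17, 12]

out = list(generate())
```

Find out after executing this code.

Step 1: Trace yields in order:
  yield 0
  yield 1
  yield 2
  yield 3
  yield 17
  yield 17
  yield 12
Therefore out = [0, 1, 2, 3, 17, 17, 12].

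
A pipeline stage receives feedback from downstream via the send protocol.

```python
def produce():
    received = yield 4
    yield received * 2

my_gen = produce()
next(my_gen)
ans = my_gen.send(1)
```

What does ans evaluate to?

Step 1: next(my_gen) advances to first yield, producing 4.
Step 2: send(1) resumes, received = 1.
Step 3: yield received * 2 = 1 * 2 = 2.
Therefore ans = 2.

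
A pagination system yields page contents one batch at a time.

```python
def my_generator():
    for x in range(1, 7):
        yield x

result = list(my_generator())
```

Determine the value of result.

Step 1: The generator yields each value from range(1, 7).
Step 2: list() consumes all yields: [1, 2, 3, 4, 5, 6].
Therefore result = [1, 2, 3, 4, 5, 6].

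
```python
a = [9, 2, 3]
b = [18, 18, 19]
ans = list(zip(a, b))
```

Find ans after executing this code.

Step 1: zip pairs elements at same index:
  Index 0: (9, 18)
  Index 1: (2, 18)
  Index 2: (3, 19)
Therefore ans = [(9, 18), (2, 18), (3, 19)].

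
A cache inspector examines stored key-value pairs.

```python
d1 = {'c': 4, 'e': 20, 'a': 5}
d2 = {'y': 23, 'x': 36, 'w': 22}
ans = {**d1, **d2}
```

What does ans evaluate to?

Step 1: Merge d1 and d2 (d2 values override on key conflicts).
Step 2: d1 has keys ['c', 'e', 'a'], d2 has keys ['y', 'x', 'w'].
Therefore ans = {'c': 4, 'e': 20, 'a': 5, 'y': 23, 'x': 36, 'w': 22}.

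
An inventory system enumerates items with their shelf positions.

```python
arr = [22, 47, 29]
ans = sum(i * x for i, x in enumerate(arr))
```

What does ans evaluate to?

Step 1: Compute i * x for each (i, x) in enumerate([22, 47, 29]):
  i=0, x=22: 0*22 = 0
  i=1, x=47: 1*47 = 47
  i=2, x=29: 2*29 = 58
Step 2: sum = 0 + 47 + 58 = 105.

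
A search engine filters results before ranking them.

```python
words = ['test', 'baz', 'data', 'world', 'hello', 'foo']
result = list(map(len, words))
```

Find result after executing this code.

Step 1: Map len() to each word:
  'test' -> 4
  'baz' -> 3
  'data' -> 4
  'world' -> 5
  'hello' -> 5
  'foo' -> 3
Therefore result = [4, 3, 4, 5, 5, 3].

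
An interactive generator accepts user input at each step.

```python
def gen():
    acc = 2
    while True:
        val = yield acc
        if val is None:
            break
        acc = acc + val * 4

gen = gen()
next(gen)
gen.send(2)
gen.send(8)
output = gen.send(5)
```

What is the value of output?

Step 1: next() -> yield acc=2.
Step 2: send(2) -> val=2, acc = 2 + 2*4 = 10, yield 10.
Step 3: send(8) -> val=8, acc = 10 + 8*4 = 42, yield 42.
Step 4: send(5) -> val=5, acc = 42 + 5*4 = 62, yield 62.
Therefore output = 62.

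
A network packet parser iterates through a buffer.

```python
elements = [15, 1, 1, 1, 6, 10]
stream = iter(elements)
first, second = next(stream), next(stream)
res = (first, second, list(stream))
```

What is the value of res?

Step 1: Create iterator over [15, 1, 1, 1, 6, 10].
Step 2: first = 15, second = 1.
Step 3: Remaining elements: [1, 1, 6, 10].
Therefore res = (15, 1, [1, 1, 6, 10]).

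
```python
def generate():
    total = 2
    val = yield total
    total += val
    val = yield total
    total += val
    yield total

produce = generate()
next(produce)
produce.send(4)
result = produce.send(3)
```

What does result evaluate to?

Step 1: next() -> yield total=2.
Step 2: send(4) -> val=4, total = 2+4 = 6, yield 6.
Step 3: send(3) -> val=3, total = 6+3 = 9, yield 9.
Therefore result = 9.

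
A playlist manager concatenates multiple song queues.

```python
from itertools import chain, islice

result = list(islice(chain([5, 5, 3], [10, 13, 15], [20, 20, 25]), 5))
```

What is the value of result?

Step 1: chain([5, 5, 3], [10, 13, 15], [20, 20, 25]) = [5, 5, 3, 10, 13, 15, 20, 20, 25].
Step 2: islice takes first 5 elements: [5, 5, 3, 10, 13].
Therefore result = [5, 5, 3, 10, 13].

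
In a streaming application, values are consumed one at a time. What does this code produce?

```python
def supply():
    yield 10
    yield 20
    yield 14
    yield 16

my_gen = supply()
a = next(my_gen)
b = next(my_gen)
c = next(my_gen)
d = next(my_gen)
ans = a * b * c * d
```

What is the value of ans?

Step 1: Create generator and consume all values:
  a = next(my_gen) = 10
  b = next(my_gen) = 20
  c = next(my_gen) = 14
  d = next(my_gen) = 16
Step 2: ans = 10 * 20 * 14 * 16 = 44800.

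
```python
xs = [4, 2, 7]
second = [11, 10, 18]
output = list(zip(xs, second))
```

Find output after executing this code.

Step 1: zip pairs elements at same index:
  Index 0: (4, 11)
  Index 1: (2, 10)
  Index 2: (7, 18)
Therefore output = [(4, 11), (2, 10), (7, 18)].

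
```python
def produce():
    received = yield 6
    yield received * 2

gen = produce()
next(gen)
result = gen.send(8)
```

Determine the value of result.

Step 1: next(gen) advances to first yield, producing 6.
Step 2: send(8) resumes, received = 8.
Step 3: yield received * 2 = 8 * 2 = 16.
Therefore result = 16.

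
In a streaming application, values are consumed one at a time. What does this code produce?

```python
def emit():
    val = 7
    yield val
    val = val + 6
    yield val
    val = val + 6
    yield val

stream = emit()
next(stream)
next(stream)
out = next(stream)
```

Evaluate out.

Step 1: Trace through generator execution:
  Yield 1: val starts at 7, yield 7
  Yield 2: val = 7 + 6 = 13, yield 13
  Yield 3: val = 13 + 6 = 19, yield 19
Step 2: First next() gets 7, second next() gets the second value, third next() yields 19.
Therefore out = 19.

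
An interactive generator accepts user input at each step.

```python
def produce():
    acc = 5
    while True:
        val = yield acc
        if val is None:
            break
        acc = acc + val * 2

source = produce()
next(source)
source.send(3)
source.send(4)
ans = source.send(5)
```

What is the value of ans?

Step 1: next() -> yield acc=5.
Step 2: send(3) -> val=3, acc = 5 + 3*2 = 11, yield 11.
Step 3: send(4) -> val=4, acc = 11 + 4*2 = 19, yield 19.
Step 4: send(5) -> val=5, acc = 19 + 5*2 = 29, yield 29.
Therefore ans = 29.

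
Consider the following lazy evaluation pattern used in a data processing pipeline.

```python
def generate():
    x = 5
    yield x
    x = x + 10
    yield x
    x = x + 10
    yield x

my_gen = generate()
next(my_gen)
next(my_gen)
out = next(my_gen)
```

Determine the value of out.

Step 1: Trace through generator execution:
  Yield 1: x starts at 5, yield 5
  Yield 2: x = 5 + 10 = 15, yield 15
  Yield 3: x = 15 + 10 = 25, yield 25
Step 2: First next() gets 5, second next() gets the second value, third next() yields 25.
Therefore out = 25.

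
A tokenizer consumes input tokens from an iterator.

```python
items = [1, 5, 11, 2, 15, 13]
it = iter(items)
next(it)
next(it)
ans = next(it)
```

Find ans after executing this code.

Step 1: Create iterator over [1, 5, 11, 2, 15, 13].
Step 2: next() consumes 1.
Step 3: next() consumes 5.
Step 4: next() returns 11.
Therefore ans = 11.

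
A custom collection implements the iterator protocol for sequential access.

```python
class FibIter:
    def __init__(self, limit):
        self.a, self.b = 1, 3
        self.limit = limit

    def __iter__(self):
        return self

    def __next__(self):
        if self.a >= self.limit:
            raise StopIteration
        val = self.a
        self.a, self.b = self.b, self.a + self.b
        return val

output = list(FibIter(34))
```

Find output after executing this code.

Step 1: Fibonacci-like sequence (a=1, b=3) until >= 34:
  Yield 1, then a,b = 3,4
  Yield 3, then a,b = 4,7
  Yield 4, then a,b = 7,11
  Yield 7, then a,b = 11,18
  Yield 11, then a,b = 18,29
  Yield 18, then a,b = 29,47
  Yield 29, then a,b = 47,76
Step 2: 47 >= 34, stop.
Therefore output = [1, 3, 4, 7, 11, 18, 29].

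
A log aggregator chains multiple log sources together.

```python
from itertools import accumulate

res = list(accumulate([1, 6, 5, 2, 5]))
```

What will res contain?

Step 1: accumulate computes running sums:
  + 1 = 1
  + 6 = 7
  + 5 = 12
  + 2 = 14
  + 5 = 19
Therefore res = [1, 7, 12, 14, 19].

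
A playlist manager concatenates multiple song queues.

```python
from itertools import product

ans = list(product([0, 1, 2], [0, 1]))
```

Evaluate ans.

Step 1: product([0, 1, 2], [0, 1]) gives all pairs:
  (0, 0)
  (0, 1)
  (1, 0)
  (1, 1)
  (2, 0)
  (2, 1)
Therefore ans = [(0, 0), (0, 1), (1, 0), (1, 1), (2, 0), (2, 1)].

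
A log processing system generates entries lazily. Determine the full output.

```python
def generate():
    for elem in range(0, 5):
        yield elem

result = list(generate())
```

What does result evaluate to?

Step 1: The generator yields each value from range(0, 5).
Step 2: list() consumes all yields: [0, 1, 2, 3, 4].
Therefore result = [0, 1, 2, 3, 4].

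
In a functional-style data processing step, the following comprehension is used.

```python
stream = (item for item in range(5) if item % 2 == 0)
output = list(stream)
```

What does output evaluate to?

Step 1: Filter range(5) keeping only even values:
  item=0: even, included
  item=1: odd, excluded
  item=2: even, included
  item=3: odd, excluded
  item=4: even, included
Therefore output = [0, 2, 4].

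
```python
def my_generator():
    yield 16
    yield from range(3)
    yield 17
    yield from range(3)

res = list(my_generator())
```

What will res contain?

Step 1: Trace yields in order:
  yield 16
  yield 0
  yield 1
  yield 2
  yield 17
  yield 0
  yield 1
  yield 2
Therefore res = [16, 0, 1, 2, 17, 0, 1, 2].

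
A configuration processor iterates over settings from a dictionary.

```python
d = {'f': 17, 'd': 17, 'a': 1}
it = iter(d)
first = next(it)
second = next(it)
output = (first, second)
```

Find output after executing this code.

Step 1: iter(d) iterates over keys: ['f', 'd', 'a'].
Step 2: first = next(it) = 'f', second = next(it) = 'd'.
Therefore output = ('f', 'd').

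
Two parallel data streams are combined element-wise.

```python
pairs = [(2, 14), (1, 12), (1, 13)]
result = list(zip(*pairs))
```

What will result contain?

Step 1: zip(*pairs) transposes: unzips [(2, 14), (1, 12), (1, 13)] into separate sequences.
Step 2: First elements: (2, 1, 1), second elements: (14, 12, 13).
Therefore result = [(2, 1, 1), (14, 12, 13)].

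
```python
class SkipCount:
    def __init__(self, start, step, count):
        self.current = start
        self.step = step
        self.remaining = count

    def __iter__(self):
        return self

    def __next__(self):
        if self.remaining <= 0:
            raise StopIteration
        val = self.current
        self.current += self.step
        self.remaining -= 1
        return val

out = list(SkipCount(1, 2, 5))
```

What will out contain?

Step 1: SkipCount starts at 1, increments by 2, for 5 steps:
  Yield 1, then current += 2
  Yield 3, then current += 2
  Yield 5, then current += 2
  Yield 7, then current += 2
  Yield 9, then current += 2
Therefore out = [1, 3, 5, 7, 9].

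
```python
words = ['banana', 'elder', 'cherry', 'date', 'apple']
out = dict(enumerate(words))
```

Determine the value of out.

Step 1: enumerate pairs indices with words:
  0 -> 'banana'
  1 -> 'elder'
  2 -> 'cherry'
  3 -> 'date'
  4 -> 'apple'
Therefore out = {0: 'banana', 1: 'elder', 2: 'cherry', 3: 'date', 4: 'apple'}.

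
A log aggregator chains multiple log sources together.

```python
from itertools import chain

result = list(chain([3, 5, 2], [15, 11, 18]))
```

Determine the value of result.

Step 1: chain() concatenates iterables: [3, 5, 2] + [15, 11, 18].
Therefore result = [3, 5, 2, 15, 11, 18].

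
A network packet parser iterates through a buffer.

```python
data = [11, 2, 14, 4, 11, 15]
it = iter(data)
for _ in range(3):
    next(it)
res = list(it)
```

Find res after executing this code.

Step 1: Create iterator over [11, 2, 14, 4, 11, 15].
Step 2: Advance 3 positions (consuming [11, 2, 14]).
Step 3: list() collects remaining elements: [4, 11, 15].
Therefore res = [4, 11, 15].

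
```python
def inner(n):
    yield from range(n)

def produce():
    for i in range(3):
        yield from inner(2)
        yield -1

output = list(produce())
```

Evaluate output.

Step 1: For each i in range(3):
  i=0: yield from inner(2) -> [0, 1], then yield -1
  i=1: yield from inner(2) -> [0, 1], then yield -1
  i=2: yield from inner(2) -> [0, 1], then yield -1
Therefore output = [0, 1, -1, 0, 1, -1, 0, 1, -1].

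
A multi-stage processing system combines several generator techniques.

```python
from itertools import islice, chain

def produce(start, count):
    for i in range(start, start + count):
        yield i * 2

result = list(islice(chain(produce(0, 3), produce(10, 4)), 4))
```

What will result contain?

Step 1: produce(0, 3) yields [0, 2, 4].
Step 2: produce(10, 4) yields [20, 22, 24, 26].
Step 3: chain concatenates: [0, 2, 4, 20, 22, 24, 26].
Step 4: islice takes first 4: [0, 2, 4, 20].
Therefore result = [0, 2, 4, 20].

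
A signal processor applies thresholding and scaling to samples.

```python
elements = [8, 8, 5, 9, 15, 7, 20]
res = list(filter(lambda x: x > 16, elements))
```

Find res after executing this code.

Step 1: Filter elements > 16:
  8: removed
  8: removed
  5: removed
  9: removed
  15: removed
  7: removed
  20: kept
Therefore res = [20].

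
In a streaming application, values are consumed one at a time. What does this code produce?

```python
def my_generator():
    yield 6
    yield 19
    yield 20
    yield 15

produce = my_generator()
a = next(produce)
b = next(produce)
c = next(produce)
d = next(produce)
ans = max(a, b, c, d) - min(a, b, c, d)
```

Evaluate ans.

Step 1: Create generator and consume all values:
  a = next(produce) = 6
  b = next(produce) = 19
  c = next(produce) = 20
  d = next(produce) = 15
Step 2: max = 20, min = 6, ans = 20 - 6 = 14.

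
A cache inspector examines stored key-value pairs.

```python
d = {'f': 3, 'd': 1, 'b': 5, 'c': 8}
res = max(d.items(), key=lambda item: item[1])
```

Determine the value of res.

Step 1: Find item with maximum value:
  ('f', 3)
  ('d', 1)
  ('b', 5)
  ('c', 8)
Step 2: Maximum value is 8 at key 'c'.
Therefore res = ('c', 8).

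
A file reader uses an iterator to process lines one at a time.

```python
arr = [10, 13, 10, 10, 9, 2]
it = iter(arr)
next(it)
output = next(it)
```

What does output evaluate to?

Step 1: Create iterator over [10, 13, 10, 10, 9, 2].
Step 2: next() consumes 10.
Step 3: next() returns 13.
Therefore output = 13.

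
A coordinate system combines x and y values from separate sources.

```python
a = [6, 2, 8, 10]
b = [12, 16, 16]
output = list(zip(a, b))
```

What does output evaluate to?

Step 1: zip stops at shortest (len(a)=4, len(b)=3):
  Index 0: (6, 12)
  Index 1: (2, 16)
  Index 2: (8, 16)
Step 2: Last element of a (10) has no pair, dropped.
Therefore output = [(6, 12), (2, 16), (8, 16)].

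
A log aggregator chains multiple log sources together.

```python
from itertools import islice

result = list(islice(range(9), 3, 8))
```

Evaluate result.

Step 1: islice(range(9), 3, 8) takes elements at indices [3, 8).
Step 2: Elements: [3, 4, 5, 6, 7].
Therefore result = [3, 4, 5, 6, 7].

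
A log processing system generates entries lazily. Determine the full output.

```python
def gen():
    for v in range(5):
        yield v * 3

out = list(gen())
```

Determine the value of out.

Step 1: For each v in range(5), yield v * 3:
  v=0: yield 0 * 3 = 0
  v=1: yield 1 * 3 = 3
  v=2: yield 2 * 3 = 6
  v=3: yield 3 * 3 = 9
  v=4: yield 4 * 3 = 12
Therefore out = [0, 3, 6, 9, 12].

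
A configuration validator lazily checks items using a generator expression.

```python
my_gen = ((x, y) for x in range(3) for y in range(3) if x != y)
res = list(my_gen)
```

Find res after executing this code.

Step 1: Nested generator over range(3) x range(3) where x != y:
  (0, 0): excluded (x == y)
  (0, 1): included
  (0, 2): included
  (1, 0): included
  (1, 1): excluded (x == y)
  (1, 2): included
  (2, 0): included
  (2, 1): included
  (2, 2): excluded (x == y)
Therefore res = [(0, 1), (0, 2), (1, 0), (1, 2), (2, 0), (2, 1)].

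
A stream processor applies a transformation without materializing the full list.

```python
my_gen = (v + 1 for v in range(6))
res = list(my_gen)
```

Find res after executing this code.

Step 1: For each v in range(6), compute v+1:
  v=0: 0+1 = 1
  v=1: 1+1 = 2
  v=2: 2+1 = 3
  v=3: 3+1 = 4
  v=4: 4+1 = 5
  v=5: 5+1 = 6
Therefore res = [1, 2, 3, 4, 5, 6].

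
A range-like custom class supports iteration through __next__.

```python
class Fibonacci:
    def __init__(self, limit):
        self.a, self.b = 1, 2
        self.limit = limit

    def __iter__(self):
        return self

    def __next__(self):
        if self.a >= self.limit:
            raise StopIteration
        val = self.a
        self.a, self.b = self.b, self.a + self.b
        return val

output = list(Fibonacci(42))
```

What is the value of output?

Step 1: Fibonacci-like sequence (a=1, b=2) until >= 42:
  Yield 1, then a,b = 2,3
  Yield 2, then a,b = 3,5
  Yield 3, then a,b = 5,8
  Yield 5, then a,b = 8,13
  Yield 8, then a,b = 13,21
  Yield 13, then a,b = 21,34
  Yield 21, then a,b = 34,55
  Yield 34, then a,b = 55,89
Step 2: 55 >= 42, stop.
Therefore output = [1, 2, 3, 5, 8, 13, 21, 34].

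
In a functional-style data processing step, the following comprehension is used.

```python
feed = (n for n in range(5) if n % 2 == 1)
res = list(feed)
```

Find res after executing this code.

Step 1: Filter range(5) keeping only odd values:
  n=0: even, excluded
  n=1: odd, included
  n=2: even, excluded
  n=3: odd, included
  n=4: even, excluded
Therefore res = [1, 3].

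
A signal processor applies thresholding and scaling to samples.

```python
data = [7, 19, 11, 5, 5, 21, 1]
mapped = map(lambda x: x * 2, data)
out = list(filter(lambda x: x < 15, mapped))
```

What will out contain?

Step 1: Map x * 2:
  7 -> 14
  19 -> 38
  11 -> 22
  5 -> 10
  5 -> 10
  21 -> 42
  1 -> 2
Step 2: Filter for < 15:
  14: kept
  38: removed
  22: removed
  10: kept
  10: kept
  42: removed
  2: kept
Therefore out = [14, 10, 10, 2].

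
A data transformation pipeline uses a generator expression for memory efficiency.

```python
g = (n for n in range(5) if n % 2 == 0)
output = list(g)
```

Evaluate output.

Step 1: Filter range(5) keeping only even values:
  n=0: even, included
  n=1: odd, excluded
  n=2: even, included
  n=3: odd, excluded
  n=4: even, included
Therefore output = [0, 2, 4].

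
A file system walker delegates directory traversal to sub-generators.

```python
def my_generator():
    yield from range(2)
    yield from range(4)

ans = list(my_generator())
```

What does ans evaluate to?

Step 1: Trace yields in order:
  yield 0
  yield 1
  yield 0
  yield 1
  yield 2
  yield 3
Therefore ans = [0, 1, 0, 1, 2, 3].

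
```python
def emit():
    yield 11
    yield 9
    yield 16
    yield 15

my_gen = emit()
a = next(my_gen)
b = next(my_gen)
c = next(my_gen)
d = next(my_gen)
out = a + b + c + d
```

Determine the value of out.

Step 1: Create generator and consume all values:
  a = next(my_gen) = 11
  b = next(my_gen) = 9
  c = next(my_gen) = 16
  d = next(my_gen) = 15
Step 2: out = 11 + 9 + 16 + 15 = 51.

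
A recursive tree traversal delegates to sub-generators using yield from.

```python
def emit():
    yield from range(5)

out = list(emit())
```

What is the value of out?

Step 1: yield from delegates to the iterable, yielding each element.
Step 2: Collected values: [0, 1, 2, 3, 4].
Therefore out = [0, 1, 2, 3, 4].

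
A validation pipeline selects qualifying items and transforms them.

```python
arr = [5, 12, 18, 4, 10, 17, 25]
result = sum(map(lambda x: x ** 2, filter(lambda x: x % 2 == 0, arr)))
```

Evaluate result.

Step 1: Filter even numbers from [5, 12, 18, 4, 10, 17, 25]: [12, 18, 4, 10]
Step 2: Square each: [144, 324, 16, 100]
Step 3: Sum = 584.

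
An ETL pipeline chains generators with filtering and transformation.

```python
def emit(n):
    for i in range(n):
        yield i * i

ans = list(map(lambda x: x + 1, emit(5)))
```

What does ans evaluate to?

Step 1: emit(5) yields squares: [0, 1, 4, 9, 16].
Step 2: map adds 1 to each: [1, 2, 5, 10, 17].
Therefore ans = [1, 2, 5, 10, 17].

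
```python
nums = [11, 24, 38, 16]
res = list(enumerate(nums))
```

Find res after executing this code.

Step 1: enumerate pairs each element with its index:
  (0, 11)
  (1, 24)
  (2, 38)
  (3, 16)
Therefore res = [(0, 11), (1, 24), (2, 38), (3, 16)].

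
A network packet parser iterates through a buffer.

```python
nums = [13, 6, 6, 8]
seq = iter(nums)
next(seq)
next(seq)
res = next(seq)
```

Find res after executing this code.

Step 1: Create iterator over [13, 6, 6, 8].
Step 2: next() consumes 13.
Step 3: next() consumes 6.
Step 4: next() returns 6.
Therefore res = 6.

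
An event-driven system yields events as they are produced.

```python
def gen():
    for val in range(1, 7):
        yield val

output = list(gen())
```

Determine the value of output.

Step 1: The generator yields each value from range(1, 7).
Step 2: list() consumes all yields: [1, 2, 3, 4, 5, 6].
Therefore output = [1, 2, 3, 4, 5, 6].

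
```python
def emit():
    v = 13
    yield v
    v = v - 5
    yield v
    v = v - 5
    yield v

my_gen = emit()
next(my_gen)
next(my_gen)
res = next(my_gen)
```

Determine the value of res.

Step 1: Trace through generator execution:
  Yield 1: v starts at 13, yield 13
  Yield 2: v = 13 - 5 = 8, yield 8
  Yield 3: v = 8 - 5 = 3, yield 3
Step 2: First next() gets 13, second next() gets the second value, third next() yields 3.
Therefore res = 3.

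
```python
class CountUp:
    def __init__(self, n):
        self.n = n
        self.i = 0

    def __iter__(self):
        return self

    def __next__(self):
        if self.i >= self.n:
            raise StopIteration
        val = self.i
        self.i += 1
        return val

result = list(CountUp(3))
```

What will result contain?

Step 1: CountUp(3) creates an iterator counting 0 to 2.
Step 2: list() consumes all values: [0, 1, 2].
Therefore result = [0, 1, 2].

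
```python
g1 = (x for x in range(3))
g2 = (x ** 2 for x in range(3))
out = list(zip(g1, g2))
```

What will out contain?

Step 1: g1 produces [0, 1, 2].
Step 2: g2 produces [0, 1, 4].
Step 3: zip pairs them: [(0, 0), (1, 1), (2, 4)].
Therefore out = [(0, 0), (1, 1), (2, 4)].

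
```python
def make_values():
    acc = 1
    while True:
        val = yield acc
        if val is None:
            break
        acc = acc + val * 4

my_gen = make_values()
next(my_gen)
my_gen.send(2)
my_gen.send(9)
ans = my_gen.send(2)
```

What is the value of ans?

Step 1: next() -> yield acc=1.
Step 2: send(2) -> val=2, acc = 1 + 2*4 = 9, yield 9.
Step 3: send(9) -> val=9, acc = 9 + 9*4 = 45, yield 45.
Step 4: send(2) -> val=2, acc = 45 + 2*4 = 53, yield 53.
Therefore ans = 53.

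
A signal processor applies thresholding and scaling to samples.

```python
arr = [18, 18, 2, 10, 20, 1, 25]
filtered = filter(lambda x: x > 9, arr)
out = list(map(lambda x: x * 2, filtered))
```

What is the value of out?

Step 1: Filter arr for elements > 9:
  18: kept
  18: kept
  2: removed
  10: kept
  20: kept
  1: removed
  25: kept
Step 2: Map x * 2 on filtered [18, 18, 10, 20, 25]:
  18 -> 36
  18 -> 36
  10 -> 20
  20 -> 40
  25 -> 50
Therefore out = [36, 36, 20, 40, 50].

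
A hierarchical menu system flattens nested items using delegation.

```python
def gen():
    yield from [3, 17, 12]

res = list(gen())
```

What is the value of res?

Step 1: yield from delegates to the iterable, yielding each element.
Step 2: Collected values: [3, 17, 12].
Therefore res = [3, 17, 12].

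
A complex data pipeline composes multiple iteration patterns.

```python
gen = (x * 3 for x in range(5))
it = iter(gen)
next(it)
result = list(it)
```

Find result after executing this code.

Step 1: Generator produces [0, 3, 6, 9, 12].
Step 2: next(it) consumes first element (0).
Step 3: list(it) collects remaining: [3, 6, 9, 12].
Therefore result = [3, 6, 9, 12].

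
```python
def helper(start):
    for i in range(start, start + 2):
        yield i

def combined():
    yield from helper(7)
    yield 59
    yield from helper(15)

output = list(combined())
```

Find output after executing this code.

Step 1: combined() delegates to helper(7):
  yield 7
  yield 8
Step 2: yield 59
Step 3: Delegates to helper(15):
  yield 15
  yield 16
Therefore output = [7, 8, 59, 15, 16].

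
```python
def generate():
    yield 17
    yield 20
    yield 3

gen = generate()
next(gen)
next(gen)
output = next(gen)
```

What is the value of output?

Step 1: generate() creates a generator.
Step 2: next(gen) yields 17 (consumed and discarded).
Step 3: next(gen) yields 20 (consumed and discarded).
Step 4: next(gen) yields 3, assigned to output.
Therefore output = 3.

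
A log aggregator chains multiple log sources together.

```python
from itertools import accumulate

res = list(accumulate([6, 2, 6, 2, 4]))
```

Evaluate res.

Step 1: accumulate computes running sums:
  + 6 = 6
  + 2 = 8
  + 6 = 14
  + 2 = 16
  + 4 = 20
Therefore res = [6, 8, 14, 16, 20].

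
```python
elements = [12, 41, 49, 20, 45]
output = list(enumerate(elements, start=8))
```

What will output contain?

Step 1: enumerate with start=8:
  (8, 12)
  (9, 41)
  (10, 49)
  (11, 20)
  (12, 45)
Therefore output = [(8, 12), (9, 41), (10, 49), (11, 20), (12, 45)].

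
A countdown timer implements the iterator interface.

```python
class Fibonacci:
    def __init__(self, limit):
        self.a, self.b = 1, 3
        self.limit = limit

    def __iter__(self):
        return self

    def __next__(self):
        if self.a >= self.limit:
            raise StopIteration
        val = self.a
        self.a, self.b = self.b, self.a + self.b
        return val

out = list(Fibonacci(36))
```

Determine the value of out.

Step 1: Fibonacci-like sequence (a=1, b=3) until >= 36:
  Yield 1, then a,b = 3,4
  Yield 3, then a,b = 4,7
  Yield 4, then a,b = 7,11
  Yield 7, then a,b = 11,18
  Yield 11, then a,b = 18,29
  Yield 18, then a,b = 29,47
  Yield 29, then a,b = 47,76
Step 2: 47 >= 36, stop.
Therefore out = [1, 3, 4, 7, 11, 18, 29].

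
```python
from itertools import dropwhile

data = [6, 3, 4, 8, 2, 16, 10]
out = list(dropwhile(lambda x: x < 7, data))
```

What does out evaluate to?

Step 1: dropwhile drops elements while < 7:
  6 < 7: dropped
  3 < 7: dropped
  4 < 7: dropped
  8: kept (dropping stopped)
Step 2: Remaining elements kept regardless of condition.
Therefore out = [8, 2, 16, 10].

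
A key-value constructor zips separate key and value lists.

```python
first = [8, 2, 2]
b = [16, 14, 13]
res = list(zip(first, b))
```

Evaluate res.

Step 1: zip pairs elements at same index:
  Index 0: (8, 16)
  Index 1: (2, 14)
  Index 2: (2, 13)
Therefore res = [(8, 16), (2, 14), (2, 13)].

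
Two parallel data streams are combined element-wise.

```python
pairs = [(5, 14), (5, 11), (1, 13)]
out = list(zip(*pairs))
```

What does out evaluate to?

Step 1: zip(*pairs) transposes: unzips [(5, 14), (5, 11), (1, 13)] into separate sequences.
Step 2: First elements: (5, 5, 1), second elements: (14, 11, 13).
Therefore out = [(5, 5, 1), (14, 11, 13)].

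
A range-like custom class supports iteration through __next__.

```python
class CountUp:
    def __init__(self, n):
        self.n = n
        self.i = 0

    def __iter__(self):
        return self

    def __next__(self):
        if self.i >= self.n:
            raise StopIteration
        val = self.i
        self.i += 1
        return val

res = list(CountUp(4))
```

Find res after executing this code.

Step 1: CountUp(4) creates an iterator counting 0 to 3.
Step 2: list() consumes all values: [0, 1, 2, 3].
Therefore res = [0, 1, 2, 3].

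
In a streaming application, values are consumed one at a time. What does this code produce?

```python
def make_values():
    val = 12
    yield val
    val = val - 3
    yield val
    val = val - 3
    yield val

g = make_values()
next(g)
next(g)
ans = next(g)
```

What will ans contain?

Step 1: Trace through generator execution:
  Yield 1: val starts at 12, yield 12
  Yield 2: val = 12 - 3 = 9, yield 9
  Yield 3: val = 9 - 3 = 6, yield 6
Step 2: First next() gets 12, second next() gets the second value, third next() yields 6.
Therefore ans = 6.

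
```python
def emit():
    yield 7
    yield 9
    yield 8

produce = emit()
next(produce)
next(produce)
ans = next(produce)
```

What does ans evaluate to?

Step 1: emit() creates a generator.
Step 2: next(produce) yields 7 (consumed and discarded).
Step 3: next(produce) yields 9 (consumed and discarded).
Step 4: next(produce) yields 8, assigned to ans.
Therefore ans = 8.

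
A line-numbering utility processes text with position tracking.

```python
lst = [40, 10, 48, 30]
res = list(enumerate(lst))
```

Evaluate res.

Step 1: enumerate pairs each element with its index:
  (0, 40)
  (1, 10)
  (2, 48)
  (3, 30)
Therefore res = [(0, 40), (1, 10), (2, 48), (3, 30)].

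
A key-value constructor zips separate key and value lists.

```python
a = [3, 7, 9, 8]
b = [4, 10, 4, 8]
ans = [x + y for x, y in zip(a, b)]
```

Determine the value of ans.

Step 1: Add corresponding elements:
  3 + 4 = 7
  7 + 10 = 17
  9 + 4 = 13
  8 + 8 = 16
Therefore ans = [7, 17, 13, 16].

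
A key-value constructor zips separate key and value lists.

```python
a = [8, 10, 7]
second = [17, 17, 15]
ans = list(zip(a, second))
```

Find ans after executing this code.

Step 1: zip pairs elements at same index:
  Index 0: (8, 17)
  Index 1: (10, 17)
  Index 2: (7, 15)
Therefore ans = [(8, 17), (10, 17), (7, 15)].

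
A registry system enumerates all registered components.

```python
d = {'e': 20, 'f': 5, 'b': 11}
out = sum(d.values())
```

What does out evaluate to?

Step 1: d.values() = [20, 5, 11].
Step 2: sum = 36.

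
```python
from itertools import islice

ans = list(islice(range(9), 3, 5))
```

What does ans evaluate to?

Step 1: islice(range(9), 3, 5) takes elements at indices [3, 5).
Step 2: Elements: [3, 4].
Therefore ans = [3, 4].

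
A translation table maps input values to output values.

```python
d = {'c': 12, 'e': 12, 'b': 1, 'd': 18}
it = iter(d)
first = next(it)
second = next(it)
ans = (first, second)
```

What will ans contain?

Step 1: iter(d) iterates over keys: ['c', 'e', 'b', 'd'].
Step 2: first = next(it) = 'c', second = next(it) = 'e'.
Therefore ans = ('c', 'e').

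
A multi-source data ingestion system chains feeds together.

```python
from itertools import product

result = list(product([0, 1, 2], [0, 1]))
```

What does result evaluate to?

Step 1: product([0, 1, 2], [0, 1]) gives all pairs:
  (0, 0)
  (0, 1)
  (1, 0)
  (1, 1)
  (2, 0)
  (2, 1)
Therefore result = [(0, 0), (0, 1), (1, 0), (1, 1), (2, 0), (2, 1)].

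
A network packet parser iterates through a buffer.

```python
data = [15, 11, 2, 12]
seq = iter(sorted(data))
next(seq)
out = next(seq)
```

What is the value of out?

Step 1: sorted([15, 11, 2, 12]) = [2, 11, 12, 15].
Step 2: Create iterator and skip 1 elements.
Step 3: next() returns 11.
Therefore out = 11.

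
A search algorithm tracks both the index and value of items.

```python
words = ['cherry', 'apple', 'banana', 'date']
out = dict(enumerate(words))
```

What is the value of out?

Step 1: enumerate pairs indices with words:
  0 -> 'cherry'
  1 -> 'apple'
  2 -> 'banana'
  3 -> 'date'
Therefore out = {0: 'cherry', 1: 'apple', 2: 'banana', 3: 'date'}.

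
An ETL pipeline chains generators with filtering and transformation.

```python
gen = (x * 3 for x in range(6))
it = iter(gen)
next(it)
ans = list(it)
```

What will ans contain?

Step 1: Generator produces [0, 3, 6, 9, 12, 15].
Step 2: next(it) consumes first element (0).
Step 3: list(it) collects remaining: [3, 6, 9, 12, 15].
Therefore ans = [3, 6, 9, 12, 15].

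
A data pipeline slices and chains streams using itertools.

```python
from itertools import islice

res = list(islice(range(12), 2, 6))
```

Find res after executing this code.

Step 1: islice(range(12), 2, 6) takes elements at indices [2, 6).
Step 2: Elements: [2, 3, 4, 5].
Therefore res = [2, 3, 4, 5].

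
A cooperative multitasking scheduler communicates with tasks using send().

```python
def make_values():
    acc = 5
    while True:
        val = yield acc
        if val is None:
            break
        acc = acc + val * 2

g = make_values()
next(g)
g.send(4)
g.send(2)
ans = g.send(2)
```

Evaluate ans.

Step 1: next() -> yield acc=5.
Step 2: send(4) -> val=4, acc = 5 + 4*2 = 13, yield 13.
Step 3: send(2) -> val=2, acc = 13 + 2*2 = 17, yield 17.
Step 4: send(2) -> val=2, acc = 17 + 2*2 = 21, yield 21.
Therefore ans = 21.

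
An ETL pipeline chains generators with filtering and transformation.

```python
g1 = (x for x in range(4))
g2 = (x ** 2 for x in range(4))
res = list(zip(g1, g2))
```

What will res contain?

Step 1: g1 produces [0, 1, 2, 3].
Step 2: g2 produces [0, 1, 4, 9].
Step 3: zip pairs them: [(0, 0), (1, 1), (2, 4), (3, 9)].
Therefore res = [(0, 0), (1, 1), (2, 4), (3, 9)].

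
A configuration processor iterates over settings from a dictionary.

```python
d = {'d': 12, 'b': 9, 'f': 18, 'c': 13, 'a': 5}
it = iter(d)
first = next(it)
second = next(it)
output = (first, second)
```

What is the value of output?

Step 1: iter(d) iterates over keys: ['d', 'b', 'f', 'c', 'a'].
Step 2: first = next(it) = 'd', second = next(it) = 'b'.
Therefore output = ('d', 'b').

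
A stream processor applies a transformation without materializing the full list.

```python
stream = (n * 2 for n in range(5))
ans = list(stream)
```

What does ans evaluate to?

Step 1: For each n in range(5), compute n*2:
  n=0: 0*2 = 0
  n=1: 1*2 = 2
  n=2: 2*2 = 4
  n=3: 3*2 = 6
  n=4: 4*2 = 8
Therefore ans = [0, 2, 4, 6, 8].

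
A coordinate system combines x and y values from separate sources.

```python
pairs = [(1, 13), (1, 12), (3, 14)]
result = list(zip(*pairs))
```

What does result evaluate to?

Step 1: zip(*pairs) transposes: unzips [(1, 13), (1, 12), (3, 14)] into separate sequences.
Step 2: First elements: (1, 1, 3), second elements: (13, 12, 14).
Therefore result = [(1, 1, 3), (13, 12, 14)].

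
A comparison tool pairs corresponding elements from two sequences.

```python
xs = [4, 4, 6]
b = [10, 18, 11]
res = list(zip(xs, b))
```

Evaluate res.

Step 1: zip pairs elements at same index:
  Index 0: (4, 10)
  Index 1: (4, 18)
  Index 2: (6, 11)
Therefore res = [(4, 10), (4, 18), (6, 11)].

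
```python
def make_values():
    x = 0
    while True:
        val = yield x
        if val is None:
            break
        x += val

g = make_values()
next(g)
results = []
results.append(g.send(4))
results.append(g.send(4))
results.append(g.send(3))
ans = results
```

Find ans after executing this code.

Step 1: next(g) -> yield 0.
Step 2: send(4) -> x = 4, yield 4.
Step 3: send(4) -> x = 8, yield 8.
Step 4: send(3) -> x = 11, yield 11.
Therefore ans = [4, 8, 11].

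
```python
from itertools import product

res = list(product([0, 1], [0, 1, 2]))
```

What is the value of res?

Step 1: product([0, 1], [0, 1, 2]) gives all pairs:
  (0, 0)
  (0, 1)
  (0, 2)
  (1, 0)
  (1, 1)
  (1, 2)
Therefore res = [(0, 0), (0, 1), (0, 2), (1, 0), (1, 1), (1, 2)].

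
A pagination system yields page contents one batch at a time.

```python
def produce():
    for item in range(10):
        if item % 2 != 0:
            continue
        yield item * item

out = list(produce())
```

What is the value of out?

Step 1: Only yield item**2 when item is divisible by 2:
  item=0: 0 % 2 == 0, yield 0**2 = 0
  item=2: 2 % 2 == 0, yield 2**2 = 4
  item=4: 4 % 2 == 0, yield 4**2 = 16
  item=6: 6 % 2 == 0, yield 6**2 = 36
  item=8: 8 % 2 == 0, yield 8**2 = 64
Therefore out = [0, 4, 16, 36, 64].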